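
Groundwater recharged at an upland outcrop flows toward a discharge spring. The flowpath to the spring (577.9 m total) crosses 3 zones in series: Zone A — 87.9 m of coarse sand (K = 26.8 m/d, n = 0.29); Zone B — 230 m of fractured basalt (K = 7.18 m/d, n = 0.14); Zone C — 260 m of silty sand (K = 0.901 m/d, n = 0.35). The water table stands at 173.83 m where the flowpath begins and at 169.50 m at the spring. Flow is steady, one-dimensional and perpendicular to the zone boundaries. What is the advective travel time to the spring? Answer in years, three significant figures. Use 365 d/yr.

30.5 years

Total head drop ΔH = 173.83 − 169.50 = 4.33 m
Steady 1-D flow in series ⇒ the Darcy flux q is identical in every zone and the zone head losses add (resistances L/K in series).
Σ(L/K) = 87.9/26.8 + 230/7.18 + 260/0.901 = 3.280 + 32.03 + 288.6 = 323.9 d
q = ΔH / Σ(L/K) = 4.33 / 323.9 = 0.01337 m/d (same in every zone)
Zone A: v = q/n = 0.01337/0.29 = 0.04610 m/d → t_A = 87.9/0.04610 = 1907 d
Zone B: v = q/n = 0.01337/0.14 = 0.09549 m/d → t_B = 230/0.09549 = 2409 d
Zone C: v = q/n = 0.01337/0.35 = 0.03820 m/d → t_C = 260/0.03820 = 6807 d
Total t = 1907 + 2409 + 6807 = 11120 d
   = 11120 / 365 = 30.5 yr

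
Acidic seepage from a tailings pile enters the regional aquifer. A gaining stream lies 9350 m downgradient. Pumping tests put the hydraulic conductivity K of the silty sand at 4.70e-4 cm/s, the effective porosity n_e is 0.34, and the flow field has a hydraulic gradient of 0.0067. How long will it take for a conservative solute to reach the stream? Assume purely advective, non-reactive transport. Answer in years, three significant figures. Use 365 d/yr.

K = 4.70e-4 cm/s × 864 = 0.4061 m/d
q = Ki = 0.4061 × 0.0067 = 0.002721 m/d
Seepage velocity v = q / n = 0.002721 / 0.34 = 0.008002 m/d
t = L / v = 9350 / 0.008002 = 1.168e6 d
   = 1.168e6 / 365 = 3200 yr

3200 years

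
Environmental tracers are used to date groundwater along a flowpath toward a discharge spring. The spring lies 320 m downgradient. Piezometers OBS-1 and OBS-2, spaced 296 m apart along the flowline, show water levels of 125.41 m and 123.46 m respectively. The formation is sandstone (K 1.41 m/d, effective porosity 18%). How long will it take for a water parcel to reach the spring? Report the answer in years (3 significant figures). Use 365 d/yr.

Hydraulic gradient i = (125.41 − 123.46) / 296 = 1.95 / 296 = 0.006588
Specific discharge q = 1.41 × 0.006588 = 0.009289 m/d
v_s = q/n_e = 0.009289/0.18 = 0.05160 m/d
t = L / v = 320 / 0.05160 = 6201 d
   = 6201 / 365 = 17.0 yr

17.0 years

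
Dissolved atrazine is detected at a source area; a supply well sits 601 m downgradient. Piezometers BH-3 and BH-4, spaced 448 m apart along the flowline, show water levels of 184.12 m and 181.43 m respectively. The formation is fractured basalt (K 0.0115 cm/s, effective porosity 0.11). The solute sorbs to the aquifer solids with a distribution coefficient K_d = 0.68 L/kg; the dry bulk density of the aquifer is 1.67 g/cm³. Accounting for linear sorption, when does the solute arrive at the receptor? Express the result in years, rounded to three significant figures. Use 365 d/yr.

Hydraulic gradient i = (184.12 − 181.43) / 448 = 2.69 / 448 = 0.006004
K = 0.0115 cm/s × 864 = 9.936 m/d
Specific discharge q = 9.936 × 0.006004 = 0.05966 m/d
Seepage velocity v = q / n = 0.05966 / 0.11 = 0.5424 m/d
Retardation R = 1 + ρ_b·K_d/n = 1 + 1.67×0.68/0.11 = 11.32
Contaminant velocity v_c = v/R = 0.5424/11.32 = 0.04790 m/d
t = L/v_c = 601/0.04790 = 12550 d
   = 12550/365 = 34.4 yr

34.4 years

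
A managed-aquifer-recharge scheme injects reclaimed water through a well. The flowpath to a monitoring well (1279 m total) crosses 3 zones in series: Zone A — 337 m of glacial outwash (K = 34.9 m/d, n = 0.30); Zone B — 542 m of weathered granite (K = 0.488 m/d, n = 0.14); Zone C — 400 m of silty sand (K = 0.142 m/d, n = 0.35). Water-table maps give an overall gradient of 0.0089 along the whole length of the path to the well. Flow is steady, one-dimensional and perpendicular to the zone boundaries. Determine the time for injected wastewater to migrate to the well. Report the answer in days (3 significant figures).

Steady 1-D flow in series ⇒ the Darcy flux q is identical in every zone and the zone head losses add (resistances L/K in series).
Σ(L/K) = 337/34.9 + 542/0.488 + 400/0.142 = 9.656 + 1111 + 2817 = 3937 d
K_eq = L_total / Σ(L/K) = 1279 / 3937 = 0.3248 m/d
q = K_eq · i = 0.3248 × 0.0089 = 0.002891 m/d (same in every zone)
Zone A: v = q/n = 0.002891/0.30 = 0.009637 m/d → t_A = 337/0.009637 = 34970 d
Zone B: v = q/n = 0.002891/0.14 = 0.02065 m/d → t_B = 542/0.02065 = 26250 d
Zone C: v = q/n = 0.002891/0.35 = 0.008260 m/d → t_C = 400/0.008260 = 48420 d
Total t = 34970 + 26250 + 48420 = 109600 d

110000 days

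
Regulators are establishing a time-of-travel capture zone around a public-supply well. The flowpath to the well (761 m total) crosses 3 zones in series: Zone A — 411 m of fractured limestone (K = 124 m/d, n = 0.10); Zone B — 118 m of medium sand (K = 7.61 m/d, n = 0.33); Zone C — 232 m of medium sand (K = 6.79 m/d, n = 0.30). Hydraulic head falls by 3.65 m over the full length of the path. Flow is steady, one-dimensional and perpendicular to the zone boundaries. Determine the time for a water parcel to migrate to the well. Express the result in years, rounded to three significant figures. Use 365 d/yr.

5.95 years

Steady 1-D flow in series ⇒ the Darcy flux q is identical in every zone and the zone head losses add (resistances L/K in series).
Σ(L/K) = 411/124 + 118/7.61 + 232/6.79 = 3.315 + 15.51 + 34.17 = 52.99 d
q = ΔH / Σ(L/K) = 3.65 / 52.99 = 0.06888 m/d (same in every zone)
Zone A: v = q/n = 0.06888/0.10 = 0.6888 m/d → t_A = 411/0.6888 = 596.7 d
Zone B: v = q/n = 0.06888/0.33 = 0.2087 m/d → t_B = 118/0.2087 = 565.3 d
Zone C: v = q/n = 0.06888/0.30 = 0.2296 m/d → t_C = 232/0.2296 = 1010 d
Total t = 596.7 + 565.3 + 1010 = 2172 d
   = 2172 / 365 = 5.95 yr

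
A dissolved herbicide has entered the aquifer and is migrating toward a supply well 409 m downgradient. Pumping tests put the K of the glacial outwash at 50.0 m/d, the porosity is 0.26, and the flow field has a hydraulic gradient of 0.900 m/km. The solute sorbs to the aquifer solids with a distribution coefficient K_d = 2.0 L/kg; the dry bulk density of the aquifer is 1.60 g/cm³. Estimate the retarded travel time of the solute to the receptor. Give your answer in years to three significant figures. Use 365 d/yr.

Specific discharge q = 50.0 × 9.0e-4 = 0.04500 m/d
Seepage velocity v = q / n = 0.04500 / 0.26 = 0.1731 m/d
Retardation R = 1 + ρ_b·K_d/n = 1 + 1.60×2.0/0.26 = 13.31
Contaminant velocity v_c = v/R = 0.1731/13.31 = 0.01301 m/d
t = L/v_c = 409/0.01301 = 31450 d
   = 31450/365 = 86.2 yr

86.2 years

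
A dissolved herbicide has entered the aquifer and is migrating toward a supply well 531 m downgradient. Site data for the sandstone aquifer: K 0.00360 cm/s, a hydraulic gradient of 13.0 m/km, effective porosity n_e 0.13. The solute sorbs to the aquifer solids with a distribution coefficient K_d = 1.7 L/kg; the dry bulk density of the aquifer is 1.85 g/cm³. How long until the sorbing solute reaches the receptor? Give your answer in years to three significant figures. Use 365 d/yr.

118 years

K = 0.00360 cm/s × 864 = 3.110 m/d
Specific discharge q = 3.110 × 0.013 = 0.04044 m/d
Seepage velocity v = q / n = 0.04044 / 0.13 = 0.3110 m/d
Retardation R = 1 + ρ_b·K_d/n = 1 + 1.85×1.7/0.13 = 25.19
Contaminant velocity v_c = v/R = 0.3110/25.19 = 0.01235 m/d
t = L/v_c = 531/0.01235 = 43010 d
   = 43010/365 = 118 yr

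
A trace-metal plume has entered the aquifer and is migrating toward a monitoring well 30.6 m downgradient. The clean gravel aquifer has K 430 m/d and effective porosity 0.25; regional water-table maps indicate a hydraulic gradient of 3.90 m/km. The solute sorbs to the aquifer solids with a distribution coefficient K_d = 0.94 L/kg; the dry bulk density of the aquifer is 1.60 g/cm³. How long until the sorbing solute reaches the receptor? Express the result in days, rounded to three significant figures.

32.0 days

Darcy flux q = K·i = 430 × 0.0039 = 1.677 m/d
v = Ki/n = 430·0.0039/0.25 = 6.708 m/d
Retardation R = 1 + ρ_b·K_d/n = 1 + 1.60×0.94/0.25 = 7.016
Contaminant velocity v_c = v/R = 6.708/7.016 = 0.9561 m/d
t = L/v_c = 30.6/0.9561 = 32.01 d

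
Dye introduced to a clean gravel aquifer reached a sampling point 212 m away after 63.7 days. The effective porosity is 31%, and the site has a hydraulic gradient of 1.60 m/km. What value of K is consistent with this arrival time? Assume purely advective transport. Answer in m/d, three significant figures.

645 m/d

v = L / t = 212 / 63.7 = 3.328 m/d
K = v · n / i = 3.328 × 0.31 / 0.0016 = 645 m/d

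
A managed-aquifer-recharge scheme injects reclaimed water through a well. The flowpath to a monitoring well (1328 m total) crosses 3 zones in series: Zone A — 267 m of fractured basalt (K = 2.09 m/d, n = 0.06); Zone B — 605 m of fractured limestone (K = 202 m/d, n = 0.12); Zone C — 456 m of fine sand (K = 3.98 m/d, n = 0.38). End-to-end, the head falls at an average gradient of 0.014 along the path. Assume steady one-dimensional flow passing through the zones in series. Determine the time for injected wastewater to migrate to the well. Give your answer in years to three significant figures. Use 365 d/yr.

Steady 1-D flow in series ⇒ the Darcy flux q is identical in every zone and the zone head losses add (resistances L/K in series).
Σ(L/K) = 267/2.09 + 605/202 + 456/3.98 = 127.8 + 2.995 + 114.6 = 245.3 d
K_eq = L_total / Σ(L/K) = 1328 / 245.3 = 5.413 m/d
q = K_eq · i = 5.413 × 0.014 = 0.07579 m/d (same in every zone)
Zone A: v = q/n = 0.07579/0.06 = 1.263 m/d → t_A = 267/1.263 = 211.4 d
Zone B: v = q/n = 0.07579/0.12 = 0.6316 m/d → t_B = 605/0.6316 = 957.9 d
Zone C: v = q/n = 0.07579/0.38 = 0.1994 m/d → t_C = 456/0.1994 = 2286 d
Total t = 211.4 + 957.9 + 2286 = 3456 d
   = 3456 / 365 = 9.47 yr

9.47 years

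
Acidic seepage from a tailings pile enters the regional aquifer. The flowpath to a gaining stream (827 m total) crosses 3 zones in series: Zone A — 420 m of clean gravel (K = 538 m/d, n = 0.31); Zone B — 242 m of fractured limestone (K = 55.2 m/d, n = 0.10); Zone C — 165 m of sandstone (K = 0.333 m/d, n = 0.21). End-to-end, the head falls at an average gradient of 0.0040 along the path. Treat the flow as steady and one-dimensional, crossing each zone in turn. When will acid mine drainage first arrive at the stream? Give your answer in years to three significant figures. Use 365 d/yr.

78.4 years

Steady 1-D flow in series ⇒ the Darcy flux q is identical in every zone and the zone head losses add (resistances L/K in series).
Σ(L/K) = 420/538 + 242/55.2 + 165/0.333 = 0.7807 + 4.384 + 495.5 = 500.7 d
K_eq = L_total / Σ(L/K) = 827 / 500.7 = 1.652 m/d
q = K_eq · i = 1.652 × 0.0040 = 0.006607 m/d (same in every zone)
Zone A: v = q/n = 0.006607/0.31 = 0.02131 m/d → t_A = 420/0.02131 = 19710 d
Zone B: v = q/n = 0.006607/0.10 = 0.06607 m/d → t_B = 242/0.06607 = 3663 d
Zone C: v = q/n = 0.006607/0.21 = 0.03146 m/d → t_C = 165/0.03146 = 5244 d
Total t = 19710 + 3663 + 5244 = 28610 d
   = 28610 / 365 = 78.4 yr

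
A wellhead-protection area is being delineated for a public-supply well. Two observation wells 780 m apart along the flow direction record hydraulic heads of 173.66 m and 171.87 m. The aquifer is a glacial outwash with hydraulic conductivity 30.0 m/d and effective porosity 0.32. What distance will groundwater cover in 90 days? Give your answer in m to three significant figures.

Hydraulic gradient i = (173.66 − 171.87) / 780 = 1.79 / 780 = 0.002295
Specific discharge q = 30.0 × 0.002295 = 0.06885 m/d
Average linear velocity = 0.06885 / 0.32 = 0.2151 m/d
L = v × T = 0.2151 × 90 = 19.36 m

19.4 m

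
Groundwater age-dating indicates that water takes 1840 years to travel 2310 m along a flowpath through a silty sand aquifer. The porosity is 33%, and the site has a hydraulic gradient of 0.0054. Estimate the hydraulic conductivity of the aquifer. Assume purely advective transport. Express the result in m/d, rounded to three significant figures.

t = 1840 years = 671600 d
v = L / t = 2310 / 671600 = 0.003440 m/d
K = v · n / i = 0.003440 × 0.33 / 0.0054 = 0.210 m/d

0.210 m/d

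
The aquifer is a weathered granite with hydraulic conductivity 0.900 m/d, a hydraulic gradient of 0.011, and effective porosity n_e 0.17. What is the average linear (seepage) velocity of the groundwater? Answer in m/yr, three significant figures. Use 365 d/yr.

21.3 m/yr

q = Ki = 0.900 × 0.011 = 0.009900 m/d
Seepage velocity v = q / n = 0.009900 / 0.17 = 0.05824 m/d
   = 0.05824 × 365 = 21.3 m/yr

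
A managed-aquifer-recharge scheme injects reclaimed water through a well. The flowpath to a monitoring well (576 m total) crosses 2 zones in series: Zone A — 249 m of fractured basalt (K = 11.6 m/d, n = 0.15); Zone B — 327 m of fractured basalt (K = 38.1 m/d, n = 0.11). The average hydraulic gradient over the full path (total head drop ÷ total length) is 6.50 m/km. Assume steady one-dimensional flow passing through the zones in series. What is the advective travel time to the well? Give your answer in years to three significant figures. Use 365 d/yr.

1.61 years

For zones in series the flux q is common to all zones; the equivalent conductivity is the harmonic (thickness-weighted) mean, K_eq = L_total / Σ(L_j/K_j).
Σ(L/K) = 249/11.6 + 327/38.1 = 21.47 + 8.583 = 30.05 d
K_eq = L_total / Σ(L/K) = 576 / 30.05 = 19.17 m/d
q = K_eq · i = 19.17 × 0.0065 = 0.1246 m/d (same in every zone)
Zone A: v = q/n = 0.1246/0.15 = 0.8307 m/d → t_A = 249/0.8307 = 299.8 d
Zone B: v = q/n = 0.1246/0.11 = 1.133 m/d → t_B = 327/1.133 = 288.7 d
Total t = 299.8 + 288.7 = 588.4 d
   = 588.4 / 365 = 1.61 yr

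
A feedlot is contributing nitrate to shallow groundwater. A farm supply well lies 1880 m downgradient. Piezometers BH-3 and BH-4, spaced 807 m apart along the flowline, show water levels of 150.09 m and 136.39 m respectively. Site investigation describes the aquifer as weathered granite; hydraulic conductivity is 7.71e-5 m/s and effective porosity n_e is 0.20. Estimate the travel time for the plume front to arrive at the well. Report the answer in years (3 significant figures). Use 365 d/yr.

9.11 years

Hydraulic gradient i = (150.09 − 136.39) / 807 = 13.70 / 807 = 0.01698
K = 7.71e-5 m/s × 86400 s/d = 6.661 m/d
Specific discharge q = 6.661 × 0.01698 = 0.1131 m/d
Seepage velocity v = q / n = 0.1131 / 0.20 = 0.5654 m/d
t = L / v = 1880 / 0.5654 = 3325 d
   = 3325 / 365 = 9.11 yr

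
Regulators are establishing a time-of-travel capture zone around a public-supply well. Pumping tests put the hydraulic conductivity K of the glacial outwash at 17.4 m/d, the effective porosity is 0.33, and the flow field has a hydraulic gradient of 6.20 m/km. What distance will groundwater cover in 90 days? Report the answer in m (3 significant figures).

q = Ki = 17.4 × 0.0062 = 0.1079 m/d
v_s = q/n_e = 0.1079/0.33 = 0.3269 m/d
L = v × T = 0.3269 × 90 = 29.42 m

29.4 m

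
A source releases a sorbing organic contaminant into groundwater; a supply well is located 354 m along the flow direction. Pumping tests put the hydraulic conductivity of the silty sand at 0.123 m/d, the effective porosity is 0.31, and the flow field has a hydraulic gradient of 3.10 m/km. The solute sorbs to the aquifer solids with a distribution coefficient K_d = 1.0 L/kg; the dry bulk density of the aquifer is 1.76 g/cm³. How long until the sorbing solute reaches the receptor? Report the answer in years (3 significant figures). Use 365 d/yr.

5270 years

Darcy flux q = K·i = 0.123 × 0.0031 = 3.813e-4 m/d
v_s = q/n_e = 3.813e-4/0.31 = 0.001230 m/d
Retardation R = 1 + ρ_b·K_d/n = 1 + 1.76×1.0/0.31 = 6.677
Contaminant velocity v_c = v/R = 0.001230/6.677 = 1.842e-4 m/d
t = L/v_c = 354/1.842e-4 = 1.922e6 d
   = 1.922e6/365 = 5270 yr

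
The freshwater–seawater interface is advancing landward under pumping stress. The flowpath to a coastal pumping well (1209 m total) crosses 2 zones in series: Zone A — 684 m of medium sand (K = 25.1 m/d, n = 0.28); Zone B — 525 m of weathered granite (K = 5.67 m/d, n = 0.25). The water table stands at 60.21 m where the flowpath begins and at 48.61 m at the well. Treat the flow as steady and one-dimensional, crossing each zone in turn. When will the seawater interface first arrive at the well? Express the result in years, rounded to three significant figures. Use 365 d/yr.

Total head drop ΔH = 60.21 − 48.61 = 11.60 m
Continuity: the same q passes through each zone, so ΔH = q·Σ(L_j/K_j) — the zones act as resistances in series.
Σ(L/K) = 684/25.1 + 525/5.67 = 27.25 + 92.59 = 119.8 d
q = ΔH / Σ(L/K) = 11.60 / 119.8 = 0.09679 m/d (same in every zone)
Zone A: v = q/n = 0.09679/0.28 = 0.3457 m/d → t_A = 684/0.3457 = 1979 d
Zone B: v = q/n = 0.09679/0.25 = 0.3872 m/d → t_B = 525/0.3872 = 1356 d
Total t = 1979 + 1356 = 3335 d
   = 3335 / 365 = 9.14 yr

9.14 years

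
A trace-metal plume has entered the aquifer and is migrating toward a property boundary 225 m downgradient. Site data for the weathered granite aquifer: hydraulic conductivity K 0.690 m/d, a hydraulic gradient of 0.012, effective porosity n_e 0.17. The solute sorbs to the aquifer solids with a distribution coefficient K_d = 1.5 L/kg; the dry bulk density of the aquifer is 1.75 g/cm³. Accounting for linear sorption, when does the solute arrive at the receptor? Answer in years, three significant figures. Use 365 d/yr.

Darcy flux q = K·i = 0.690 × 0.012 = 0.008280 m/d
v = Ki/n = 0.690·0.012/0.17 = 0.04871 m/d
Retardation R = 1 + ρ_b·K_d/n = 1 + 1.75×1.5/0.17 = 16.44
Contaminant velocity v_c = v/R = 0.04871/16.44 = 0.002962 m/d
t = L/v_c = 225/0.002962 = 75950 d
   = 75950/365 = 208 yr

208 years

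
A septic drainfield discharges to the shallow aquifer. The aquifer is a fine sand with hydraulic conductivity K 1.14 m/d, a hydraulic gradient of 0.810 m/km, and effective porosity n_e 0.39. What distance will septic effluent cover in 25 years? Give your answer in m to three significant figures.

21.6 m

Specific discharge q = 1.14 × 8.1e-4 = 9.234e-4 m/d
Average linear velocity = 9.234e-4 / 0.39 = 0.002368 m/d
T = 25 yr × 365 = 9125 d
L = v × T = 0.002368 × 9125 = 21.61 m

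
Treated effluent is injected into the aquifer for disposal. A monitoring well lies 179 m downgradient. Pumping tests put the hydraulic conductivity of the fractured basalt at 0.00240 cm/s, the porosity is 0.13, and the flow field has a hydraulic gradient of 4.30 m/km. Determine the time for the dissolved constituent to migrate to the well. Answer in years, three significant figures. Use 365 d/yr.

K = 0.00240 cm/s × 864 = 2.074 m/d
Specific discharge q = 2.074 × 0.0043 = 0.008916 m/d
Seepage velocity v = q / n = 0.008916 / 0.13 = 0.06859 m/d
t = L / v = 179 / 0.06859 = 2610 d
   = 2610 / 365 = 7.15 yr

7.15 years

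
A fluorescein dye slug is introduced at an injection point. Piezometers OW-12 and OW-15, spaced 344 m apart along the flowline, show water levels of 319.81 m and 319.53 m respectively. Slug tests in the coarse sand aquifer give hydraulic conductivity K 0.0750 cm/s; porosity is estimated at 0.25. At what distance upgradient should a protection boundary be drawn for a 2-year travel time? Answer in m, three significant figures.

154 m

Hydraulic gradient i = (319.81 − 319.53) / 344 = 0.28 / 344 = 8.140e-4
K = 0.0750 cm/s × 864 = 64.80 m/d
q = Ki = 64.80 × 8.140e-4 = 0.05274 m/d
v_s = q/n_e = 0.05274/0.25 = 0.2110 m/d
T = 2 yr × 365 = 730 d
L = v × T = 0.2110 × 730 = 154.0 m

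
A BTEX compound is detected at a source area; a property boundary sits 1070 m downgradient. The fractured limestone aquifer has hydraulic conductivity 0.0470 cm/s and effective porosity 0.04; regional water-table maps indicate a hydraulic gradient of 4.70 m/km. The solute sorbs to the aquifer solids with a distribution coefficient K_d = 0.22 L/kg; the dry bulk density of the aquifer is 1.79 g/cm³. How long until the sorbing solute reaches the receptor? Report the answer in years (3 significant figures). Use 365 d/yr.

6.66 years

K = 0.0470 cm/s × 864 = 40.61 m/d
Darcy flux q = K·i = 40.61 × 0.0047 = 0.1909 m/d
Seepage velocity v = q / n = 0.1909 / 0.04 = 4.771 m/d
Retardation R = 1 + ρ_b·K_d/n = 1 + 1.79×0.22/0.04 = 10.84
Contaminant velocity v_c = v/R = 4.771/10.84 = 0.4400 m/d
t = L/v_c = 1070/0.4400 = 2432 d
   = 2432/365 = 6.66 yr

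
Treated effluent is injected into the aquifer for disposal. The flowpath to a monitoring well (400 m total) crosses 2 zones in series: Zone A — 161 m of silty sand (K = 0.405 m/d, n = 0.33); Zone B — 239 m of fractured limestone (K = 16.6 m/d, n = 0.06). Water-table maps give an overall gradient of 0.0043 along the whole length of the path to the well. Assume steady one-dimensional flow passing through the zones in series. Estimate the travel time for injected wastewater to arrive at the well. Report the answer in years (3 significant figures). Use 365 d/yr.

Continuity: the same q passes through each zone, so ΔH = q·Σ(L_j/K_j) — the zones act as resistances in series.
Σ(L/K) = 161/0.405 + 239/16.6 = 397.5 + 14.40 = 411.9 d
K_eq = L_total / Σ(L/K) = 400 / 411.9 = 0.9710 m/d
q = K_eq · i = 0.9710 × 0.0043 = 0.004175 m/d (same in every zone)
Zone A: v = q/n = 0.004175/0.33 = 0.01265 m/d → t_A = 161/0.01265 = 12720 d
Zone B: v = q/n = 0.004175/0.06 = 0.06959 m/d → t_B = 239/0.06959 = 3434 d
Total t = 12720 + 3434 = 16160 d
   = 16160 / 365 = 44.3 yr

44.3 years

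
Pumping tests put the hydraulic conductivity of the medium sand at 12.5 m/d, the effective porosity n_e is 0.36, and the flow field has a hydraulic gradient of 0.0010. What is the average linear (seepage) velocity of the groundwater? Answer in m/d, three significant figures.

Darcy flux q = K·i = 12.5 × 0.0010 = 0.01250 m/d
Average linear velocity = 0.01250 / 0.36 = 0.03472 m/d

0.0347 m/d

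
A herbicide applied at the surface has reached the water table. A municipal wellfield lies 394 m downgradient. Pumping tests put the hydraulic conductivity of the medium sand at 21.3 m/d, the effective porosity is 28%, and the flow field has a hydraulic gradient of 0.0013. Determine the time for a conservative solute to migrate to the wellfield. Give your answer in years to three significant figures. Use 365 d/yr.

10.9 years

q = Ki = 21.3 × 0.0013 = 0.02769 m/d
v = Ki/n = 21.3·0.0013/0.28 = 0.09889 m/d
t = L / v = 394 / 0.09889 = 3984 d
   = 3984 / 365 = 10.9 yr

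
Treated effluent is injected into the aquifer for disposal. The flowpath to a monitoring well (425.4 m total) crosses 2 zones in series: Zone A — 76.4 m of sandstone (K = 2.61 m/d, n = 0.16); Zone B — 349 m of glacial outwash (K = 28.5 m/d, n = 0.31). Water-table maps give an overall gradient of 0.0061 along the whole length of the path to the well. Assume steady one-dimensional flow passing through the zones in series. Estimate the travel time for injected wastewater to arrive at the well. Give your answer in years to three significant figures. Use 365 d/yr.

Steady 1-D flow in series ⇒ the Darcy flux q is identical in every zone and the zone head losses add (resistances L/K in series).
Σ(L/K) = 76.4/2.61 + 349/28.5 = 29.27 + 12.25 = 41.52 d
K_eq = L_total / Σ(L/K) = 425.4 / 41.52 = 10.25 m/d
q = K_eq · i = 10.25 × 0.0061 = 0.06250 m/d (same in every zone)
Zone A: v = q/n = 0.06250/0.16 = 0.3906 m/d → t_A = 76.4/0.3906 = 195.6 d
Zone B: v = q/n = 0.06250/0.31 = 0.2016 m/d → t_B = 349/0.2016 = 1731 d
Total t = 195.6 + 1731 = 1927 d
   = 1927 / 365 = 5.28 yr

5.28 years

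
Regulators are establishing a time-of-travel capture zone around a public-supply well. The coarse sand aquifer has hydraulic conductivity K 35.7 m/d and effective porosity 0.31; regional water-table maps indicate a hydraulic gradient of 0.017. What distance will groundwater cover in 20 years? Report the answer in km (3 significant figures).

Specific discharge q = 35.7 × 0.017 = 0.6069 m/d
v_s = q/n_e = 0.6069/0.31 = 1.958 m/d
T = 20 yr × 365 = 7300 d
L = v × T = 1.958 × 7300 = 14290 m
   = 14.3 km

14.3 km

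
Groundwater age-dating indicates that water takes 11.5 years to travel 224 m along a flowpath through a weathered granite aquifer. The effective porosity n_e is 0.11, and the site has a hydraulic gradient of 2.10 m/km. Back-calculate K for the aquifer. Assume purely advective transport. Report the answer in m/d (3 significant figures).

2.80 m/d

t = 11.5 years = 4198 d
v = L / t = 224 / 4198 = 0.05337 m/d
K = v · n / i = 0.05337 × 0.11 / 0.0021 = 2.80 m/d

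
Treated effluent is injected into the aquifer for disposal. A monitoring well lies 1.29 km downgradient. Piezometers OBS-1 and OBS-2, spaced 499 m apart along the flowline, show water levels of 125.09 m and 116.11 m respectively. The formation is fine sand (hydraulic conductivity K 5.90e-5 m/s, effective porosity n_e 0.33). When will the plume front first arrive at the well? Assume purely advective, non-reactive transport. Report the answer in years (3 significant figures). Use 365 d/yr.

Hydraulic gradient i = (125.09 − 116.11) / 499 = 8.98 / 499 = 0.01800
K = 5.90e-5 m/s × 86400 s/d = 5.098 m/d
Specific discharge q = 5.098 × 0.01800 = 0.09174 m/d
Average linear velocity = 0.09174 / 0.33 = 0.2780 m/d
L = 1.29 km = 1290 m
t = L / v = 1290 / 0.2780 = 4640 d
   = 4640 / 365 = 12.7 yr

12.7 years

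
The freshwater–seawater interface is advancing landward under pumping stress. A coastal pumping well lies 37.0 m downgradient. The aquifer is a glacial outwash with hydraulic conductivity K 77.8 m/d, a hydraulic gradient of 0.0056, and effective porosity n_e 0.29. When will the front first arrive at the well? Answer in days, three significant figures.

Specific discharge q = 77.8 × 0.0056 = 0.4357 m/d
Average linear velocity = 0.4357 / 0.29 = 1.502 m/d
t = L / v = 37.0 / 1.502 = 24.63 d

24.6 days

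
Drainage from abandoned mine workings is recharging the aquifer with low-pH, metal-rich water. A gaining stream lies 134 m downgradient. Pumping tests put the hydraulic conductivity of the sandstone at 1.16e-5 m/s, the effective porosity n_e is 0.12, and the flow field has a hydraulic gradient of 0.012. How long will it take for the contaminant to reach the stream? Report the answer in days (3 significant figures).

K = 1.16e-5 m/s × 86400 s/d = 1.002 m/d
Darcy flux q = K·i = 1.002 × 0.012 = 0.01203 m/d
v = Ki/n = 1.002·0.012/0.12 = 0.1002 m/d
t = L / v = 134 / 0.1002 = 1337 d

1340 days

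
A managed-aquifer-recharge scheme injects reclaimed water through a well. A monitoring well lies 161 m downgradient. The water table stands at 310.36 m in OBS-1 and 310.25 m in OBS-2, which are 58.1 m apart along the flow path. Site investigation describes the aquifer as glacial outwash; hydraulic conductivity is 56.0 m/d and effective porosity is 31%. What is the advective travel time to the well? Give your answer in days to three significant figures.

Hydraulic gradient i = (310.36 − 310.25) / 58.1 = 0.11 / 58.1 = 0.001893
Darcy flux q = K·i = 56.0 × 0.001893 = 0.1060 m/d
v_s = q/n_e = 0.1060/0.31 = 0.3420 m/d
t = L / v = 161 / 0.3420 = 470.7 d

471 days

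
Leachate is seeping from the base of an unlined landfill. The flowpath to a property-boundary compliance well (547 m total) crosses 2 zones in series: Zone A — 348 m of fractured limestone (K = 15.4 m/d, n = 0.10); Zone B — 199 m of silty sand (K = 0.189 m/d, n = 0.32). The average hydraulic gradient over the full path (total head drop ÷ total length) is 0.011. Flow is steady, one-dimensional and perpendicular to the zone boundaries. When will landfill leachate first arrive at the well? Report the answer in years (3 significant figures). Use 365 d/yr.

48.2 years

Steady 1-D flow in series ⇒ the Darcy flux q is identical in every zone and the zone head losses add (resistances L/K in series).
Σ(L/K) = 348/15.4 + 199/0.189 = 22.60 + 1053 = 1076 d
K_eq = L_total / Σ(L/K) = 547 / 1076 = 0.5086 m/d
q = K_eq · i = 0.5086 × 0.011 = 0.005595 m/d (same in every zone)
Zone A: v = q/n = 0.005595/0.10 = 0.05595 m/d → t_A = 348/0.05595 = 6220 d
Zone B: v = q/n = 0.005595/0.32 = 0.01748 m/d → t_B = 199/0.01748 = 11380 d
Total t = 6220 + 11380 = 17600 d
   = 17600 / 365 = 48.2 yr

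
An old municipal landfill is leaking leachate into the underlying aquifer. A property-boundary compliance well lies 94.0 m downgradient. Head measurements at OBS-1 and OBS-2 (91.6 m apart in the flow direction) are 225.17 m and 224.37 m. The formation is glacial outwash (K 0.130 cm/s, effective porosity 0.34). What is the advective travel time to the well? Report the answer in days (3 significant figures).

Hydraulic gradient i = (225.17 − 224.37) / 91.6 = 0.80 / 91.6 = 0.008734
K = 0.130 cm/s × 864 = 112.3 m/d
Darcy flux q = K·i = 112.3 × 0.008734 = 0.9810 m/d
v = Ki/n = 112.3·0.008734/0.34 = 2.885 m/d
t = L / v = 94.0 / 2.885 = 32.58 d

32.6 days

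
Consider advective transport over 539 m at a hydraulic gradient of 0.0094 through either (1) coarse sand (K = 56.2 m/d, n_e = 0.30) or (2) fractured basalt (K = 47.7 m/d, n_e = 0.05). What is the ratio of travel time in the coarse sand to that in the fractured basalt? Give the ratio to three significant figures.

5.09

Unit 1 (coarse sand): v = 56.2×0.0094/0.30 = 1.761 m/d, t = 539/1.761 = 306.1 d
Unit 2 (fractured basalt): v = 47.7×0.0094/0.05 = 8.968 m/d, t = 539/8.968 = 60.11 d
t(coarse sand) / t(fractured basalt) = 306.1/60.11 = 5.09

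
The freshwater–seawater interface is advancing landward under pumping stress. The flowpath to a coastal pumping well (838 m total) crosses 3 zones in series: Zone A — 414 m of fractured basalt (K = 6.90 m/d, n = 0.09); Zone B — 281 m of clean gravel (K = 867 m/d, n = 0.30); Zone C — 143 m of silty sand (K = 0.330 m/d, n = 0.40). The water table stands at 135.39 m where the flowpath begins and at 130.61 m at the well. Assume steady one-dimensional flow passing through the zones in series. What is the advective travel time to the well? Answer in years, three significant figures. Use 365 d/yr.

50.6 years

Total head drop ΔH = 135.39 − 130.61 = 4.78 m
Steady 1-D flow in series ⇒ the Darcy flux q is identical in every zone and the zone head losses add (resistances L/K in series).
Σ(L/K) = 414/6.90 + 281/867 + 143/0.330 = 60.00 + 0.3241 + 433.3 = 493.7 d
q = ΔH / Σ(L/K) = 4.78 / 493.7 = 0.009683 m/d (same in every zone)
Zone A: v = q/n = 0.009683/0.09 = 0.1076 m/d → t_A = 414/0.1076 = 3848 d
Zone B: v = q/n = 0.009683/0.30 = 0.03228 m/d → t_B = 281/0.03228 = 8706 d
Zone C: v = q/n = 0.009683/0.40 = 0.02421 m/d → t_C = 143/0.02421 = 5907 d
Total t = 3848 + 8706 + 5907 = 18460 d
   = 18460 / 365 = 50.6 yr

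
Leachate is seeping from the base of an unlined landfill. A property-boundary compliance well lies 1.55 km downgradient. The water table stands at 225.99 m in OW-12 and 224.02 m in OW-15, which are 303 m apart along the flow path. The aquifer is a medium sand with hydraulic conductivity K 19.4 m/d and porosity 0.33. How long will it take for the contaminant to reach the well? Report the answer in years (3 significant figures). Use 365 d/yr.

11.1 years

Hydraulic gradient i = (225.99 − 224.02) / 303 = 1.97 / 303 = 0.006502
q = Ki = 19.4 × 0.006502 = 0.1261 m/d
Seepage velocity v = q / n = 0.1261 / 0.33 = 0.3822 m/d
L = 1.55 km = 1550 m
t = L / v = 1550 / 0.3822 = 4055 d
   = 4055 / 365 = 11.1 yr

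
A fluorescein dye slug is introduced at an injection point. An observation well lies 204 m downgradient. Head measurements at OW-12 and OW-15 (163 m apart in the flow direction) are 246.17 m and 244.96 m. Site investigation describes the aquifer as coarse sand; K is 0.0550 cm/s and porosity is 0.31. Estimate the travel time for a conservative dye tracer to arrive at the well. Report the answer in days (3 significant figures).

179 days

Hydraulic gradient i = (246.17 − 244.96) / 163 = 1.21 / 163 = 0.007423
K = 0.0550 cm/s × 864 = 47.52 m/d
Specific discharge q = 47.52 × 0.007423 = 0.3528 m/d
v_s = q/n_e = 0.3528/0.31 = 1.138 m/d
t = L / v = 204 / 1.138 = 179.3 d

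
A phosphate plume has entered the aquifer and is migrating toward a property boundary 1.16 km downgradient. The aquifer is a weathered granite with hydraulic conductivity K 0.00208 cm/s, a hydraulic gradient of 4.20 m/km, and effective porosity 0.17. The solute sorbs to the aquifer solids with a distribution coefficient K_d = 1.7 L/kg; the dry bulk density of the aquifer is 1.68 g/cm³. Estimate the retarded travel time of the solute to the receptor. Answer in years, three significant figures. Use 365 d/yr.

K = 0.00208 cm/s × 864 = 1.797 m/d
q = Ki = 1.797 × 0.0042 = 0.007548 m/d
v_s = q/n_e = 0.007548/0.17 = 0.04440 m/d
Retardation R = 1 + ρ_b·K_d/n = 1 + 1.68×1.7/0.17 = 17.80
Contaminant velocity v_c = v/R = 0.04440/17.80 = 0.002494 m/d
L = 1.16 km = 1160 m
t = L/v_c = 1160/0.002494 = 465100 d
   = 465100/365 = 1270 yr

1270 years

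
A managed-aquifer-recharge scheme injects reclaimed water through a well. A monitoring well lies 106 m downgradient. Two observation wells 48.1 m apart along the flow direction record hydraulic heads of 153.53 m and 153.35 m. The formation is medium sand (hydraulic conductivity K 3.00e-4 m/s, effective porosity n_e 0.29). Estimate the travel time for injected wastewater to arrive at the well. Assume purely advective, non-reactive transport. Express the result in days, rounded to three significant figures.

Hydraulic gradient i = (153.53 − 153.35) / 48.1 = 0.18 / 48.1 = 0.003742
K = 3.00e-4 m/s × 86400 s/d = 25.92 m/d
Darcy flux q = K·i = 25.92 × 0.003742 = 0.09700 m/d
v = Ki/n = 25.92·0.003742/0.29 = 0.3345 m/d
t = L / v = 106 / 0.3345 = 316.9 d

317 days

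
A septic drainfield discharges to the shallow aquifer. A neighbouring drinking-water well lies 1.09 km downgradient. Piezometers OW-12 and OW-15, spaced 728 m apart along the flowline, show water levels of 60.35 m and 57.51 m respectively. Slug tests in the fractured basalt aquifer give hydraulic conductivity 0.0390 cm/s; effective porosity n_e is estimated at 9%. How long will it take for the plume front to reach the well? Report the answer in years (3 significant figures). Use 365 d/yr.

Hydraulic gradient i = (60.35 − 57.51) / 728 = 2.84 / 728 = 0.003901
K = 0.0390 cm/s × 864 = 33.70 m/d
q = Ki = 33.70 × 0.003901 = 0.1315 m/d
Seepage velocity v = q / n = 0.1315 / 0.09 = 1.461 m/d
L = 1.09 km = 1090 m
t = L / v = 1090 / 1.461 = 746.3 d
   = 746.3 / 365 = 2.04 yr

2.04 years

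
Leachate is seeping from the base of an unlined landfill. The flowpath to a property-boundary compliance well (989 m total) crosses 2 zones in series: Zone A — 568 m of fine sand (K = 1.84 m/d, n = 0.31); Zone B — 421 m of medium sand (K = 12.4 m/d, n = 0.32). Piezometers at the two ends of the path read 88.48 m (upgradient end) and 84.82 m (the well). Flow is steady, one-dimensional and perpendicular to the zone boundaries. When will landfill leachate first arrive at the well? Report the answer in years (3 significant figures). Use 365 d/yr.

79.7 years

Total head drop ΔH = 88.48 − 84.82 = 3.66 m
Continuity: the same q passes through each zone, so ΔH = q·Σ(L_j/K_j) — the zones act as resistances in series.
Σ(L/K) = 568/1.84 + 421/12.4 = 308.7 + 33.95 = 342.6 d
q = ΔH / Σ(L/K) = 3.66 / 342.6 = 0.01068 m/d (same in every zone)
Zone A: v = q/n = 0.01068/0.31 = 0.03446 m/d → t_A = 568/0.03446 = 16480 d
Zone B: v = q/n = 0.01068/0.32 = 0.03338 m/d → t_B = 421/0.03338 = 12610 d
Total t = 16480 + 12610 = 29100 d
   = 29100 / 365 = 79.7 yr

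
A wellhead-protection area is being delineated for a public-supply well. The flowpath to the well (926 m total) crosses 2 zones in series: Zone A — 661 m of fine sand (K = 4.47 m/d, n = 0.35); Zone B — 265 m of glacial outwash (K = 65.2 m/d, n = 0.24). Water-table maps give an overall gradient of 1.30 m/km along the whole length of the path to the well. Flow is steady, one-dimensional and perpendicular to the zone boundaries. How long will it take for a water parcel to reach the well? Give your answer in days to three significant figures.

Steady 1-D flow in series ⇒ the Darcy flux q is identical in every zone and the zone head losses add (resistances L/K in series).
Σ(L/K) = 661/4.47 + 265/65.2 = 147.9 + 4.064 = 151.9 d
K_eq = L_total / Σ(L/K) = 926 / 151.9 = 6.095 m/d
q = K_eq · i = 6.095 × 0.0013 = 0.007923 m/d (same in every zone)
Zone A: v = q/n = 0.007923/0.35 = 0.02264 m/d → t_A = 661/0.02264 = 29200 d
Zone B: v = q/n = 0.007923/0.24 = 0.03301 m/d → t_B = 265/0.03301 = 8027 d
Total t = 29200 + 8027 = 37230 d

37200 days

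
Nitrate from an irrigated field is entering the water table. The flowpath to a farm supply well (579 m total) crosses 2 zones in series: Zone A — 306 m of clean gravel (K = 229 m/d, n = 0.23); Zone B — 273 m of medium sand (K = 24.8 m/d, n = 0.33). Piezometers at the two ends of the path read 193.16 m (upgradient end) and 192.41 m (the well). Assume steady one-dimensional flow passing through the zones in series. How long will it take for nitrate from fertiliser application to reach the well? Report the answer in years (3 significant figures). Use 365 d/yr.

Total head drop ΔH = 193.16 − 192.41 = 0.75 m
Continuity: the same q passes through each zone, so ΔH = q·Σ(L_j/K_j) — the zones act as resistances in series.
Σ(L/K) = 306/229 + 273/24.8 = 1.336 + 11.01 = 12.34 d
q = ΔH / Σ(L/K) = 0.75 / 12.34 = 0.06076 m/d (same in every zone)
Zone A: v = q/n = 0.06076/0.23 = 0.2642 m/d → t_A = 306/0.2642 = 1158 d
Zone B: v = q/n = 0.06076/0.33 = 0.1841 m/d → t_B = 273/0.1841 = 1483 d
Total t = 1158 + 1483 = 2641 d
   = 2641 / 365 = 7.24 yr

7.24 years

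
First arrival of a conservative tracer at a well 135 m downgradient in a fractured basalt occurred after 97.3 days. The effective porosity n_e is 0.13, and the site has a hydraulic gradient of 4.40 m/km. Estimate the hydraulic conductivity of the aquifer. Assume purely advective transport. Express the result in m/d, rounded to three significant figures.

41.0 m/d

v = L / t = 135 / 97.3 = 1.387 m/d
K = v · n / i = 1.387 × 0.13 / 0.0044 = 41.0 m/d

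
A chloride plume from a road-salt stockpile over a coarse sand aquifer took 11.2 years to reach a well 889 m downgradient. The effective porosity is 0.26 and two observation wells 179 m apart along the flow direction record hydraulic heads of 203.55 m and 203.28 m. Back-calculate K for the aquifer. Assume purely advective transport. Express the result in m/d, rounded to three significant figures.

37.5 m/d

Hydraulic gradient i = (203.55 − 203.28) / 179 = 0.27 / 179 = 0.001508
t = 11.2 years = 4088 d
v = L / t = 889 / 4088 = 0.2175 m/d
K = v · n / i = 0.2175 × 0.26 / 0.001508 = 37.5 m/d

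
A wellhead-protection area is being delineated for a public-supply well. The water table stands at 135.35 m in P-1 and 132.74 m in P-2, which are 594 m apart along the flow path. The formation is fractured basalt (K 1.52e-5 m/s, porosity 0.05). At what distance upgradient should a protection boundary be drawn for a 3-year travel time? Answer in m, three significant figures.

Hydraulic gradient i = (135.35 − 132.74) / 594 = 2.61 / 594 = 0.004394
K = 1.52e-5 m/s × 86400 s/d = 1.313 m/d
Specific discharge q = 1.313 × 0.004394 = 0.005770 m/d
v = Ki/n = 1.313·0.004394/0.05 = 0.1154 m/d
T = 3 yr × 365 = 1095 d
L = v × T = 0.1154 × 1095 = 126.4 m

126 m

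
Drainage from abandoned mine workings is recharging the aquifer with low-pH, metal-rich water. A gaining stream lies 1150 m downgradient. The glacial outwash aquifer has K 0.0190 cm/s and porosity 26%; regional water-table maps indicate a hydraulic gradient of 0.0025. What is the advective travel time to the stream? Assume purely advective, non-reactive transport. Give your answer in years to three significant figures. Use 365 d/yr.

K = 0.0190 cm/s × 864 = 16.42 m/d
Specific discharge q = 16.42 × 0.0025 = 0.04104 m/d
v = Ki/n = 16.42·0.0025/0.26 = 0.1578 m/d
t = L / v = 1150 / 0.1578 = 7286 d
   = 7286 / 365 = 20.0 yr

20.0 years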